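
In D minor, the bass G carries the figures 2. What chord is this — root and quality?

A minor seventh

The figures 2 indicate a seventh chord in third inversion.
In third inversion the root lies a second above the bass: a second above G in D minor is A.
The chord tones are G, A, C, E, giving A minor seventh.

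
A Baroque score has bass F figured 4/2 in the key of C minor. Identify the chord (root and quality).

The figures 4/2 indicate a seventh chord in third inversion.
In third inversion the root lies a second above the bass: a second above F in C minor is G.
The chord tones are F, G, Bb, D, giving G minor seventh.

G minor seventh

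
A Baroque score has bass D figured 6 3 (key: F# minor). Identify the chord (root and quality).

The figures 6 3 indicate a triad in first inversion.
In first inversion the root lies a sixth above the bass: a sixth above D in F# minor is B.
The chord tones are D, F#, B, giving B minor.

B minor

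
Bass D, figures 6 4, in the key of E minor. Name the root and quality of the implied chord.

The figures 6 4 indicate a triad in second inversion.
In second inversion the root lies a fourth above the bass: a fourth above D in E minor is G.
The chord tones are D, G, B, giving G major.

G major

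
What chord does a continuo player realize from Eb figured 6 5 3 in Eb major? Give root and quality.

The figures 6 5 3 indicate a seventh chord in first inversion.
In first inversion the root lies a sixth above the bass: a sixth above Eb in Eb major is C.
The chord tones are Eb, G, Bb, C, giving C minor seventh.

C minor seventh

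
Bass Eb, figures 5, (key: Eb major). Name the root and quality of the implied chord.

The figures 5 indicate a triad in root position.
In root position the bass is the root, so the root is Eb.
The chord tones are Eb, G, Bb, giving Eb major.

Eb major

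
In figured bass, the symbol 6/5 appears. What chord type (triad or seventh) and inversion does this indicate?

seventh chord, first inversion

6/5 is shorthand for 6/5/3.
Intervals of 6/5/3 above the bass form a seventh chord; the bass is the third, so this is first inversion.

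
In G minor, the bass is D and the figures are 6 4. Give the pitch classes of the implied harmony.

A fourth above D in this key is G.
A sixth above D in this key is Bb.
Together with the bass D, this spells G minor in second inversion.

D, G, Bb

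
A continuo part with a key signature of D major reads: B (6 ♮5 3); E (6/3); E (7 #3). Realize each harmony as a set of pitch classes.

B, D, F, G | E, G, C# | E, G#, B, D

B (6/♮5/3): B, D, F, G.
E (6/3): E, G, C#.
E (7/5/#3): E, G#, B, D.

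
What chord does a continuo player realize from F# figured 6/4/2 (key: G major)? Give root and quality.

The figures 6/4/2 indicate a seventh chord in third inversion.
In third inversion the root lies a second above the bass: a second above F# in G major is G.
The chord tones are F#, G, B, D, giving G major seventh.

G major seventh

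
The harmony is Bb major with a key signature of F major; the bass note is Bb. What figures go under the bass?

no figures

Bb is the root of Bb major, so the chord is in root position.
A triad in root position is figured 5/3, conventionally abbreviated (no figures — root-position triad).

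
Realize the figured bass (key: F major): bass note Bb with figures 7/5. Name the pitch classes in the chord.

The written figures 7/5 are shorthand for 7/5/3: the 3 is implied.
A third above Bb in this key is D.
A fifth above Bb in this key is F.
A seventh above Bb in this key is A.
Together with the bass Bb, this spells Bb major seventh in root position.

Bb, D, F, A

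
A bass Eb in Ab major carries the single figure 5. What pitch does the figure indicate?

Counting 4 letter steps above Eb lands on B; in Ab major, that letter is Bb.

Bb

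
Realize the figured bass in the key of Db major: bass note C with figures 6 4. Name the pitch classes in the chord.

C, F, Ab

A fourth above C in this key is F.
A sixth above C in this key is Ab.
Together with the bass C, this spells F minor in second inversion.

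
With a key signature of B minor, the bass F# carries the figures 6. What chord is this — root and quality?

The figures 6 indicate a triad in first inversion.
In first inversion the root lies a sixth above the bass: a sixth above F# in B minor is D.
The chord tones are F#, A, D, giving D major.

D major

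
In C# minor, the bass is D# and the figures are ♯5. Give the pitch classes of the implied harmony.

D#, F#, A#

The written figures ♯5 are shorthand for 5/3: the 3 is implied.
A third above D# in this key is F#.
A fifth above D# in this key is A, raised to A# by the sharp.
Together with the bass D#, this spells D# minor in root position.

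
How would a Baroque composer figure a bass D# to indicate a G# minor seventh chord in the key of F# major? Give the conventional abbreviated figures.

D# is the fifth of G# minor seventh, so the chord is in second inversion.
A seventh chord in second inversion is figured 6/4/3, conventionally abbreviated 4/3.

4/3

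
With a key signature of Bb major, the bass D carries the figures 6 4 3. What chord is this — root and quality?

The figures 6 4 3 indicate a seventh chord in second inversion.
In second inversion the root lies a fourth above the bass: a fourth above D in Bb major is G.
The chord tones are D, F, G, Bb, giving G minor seventh.

G minor seventh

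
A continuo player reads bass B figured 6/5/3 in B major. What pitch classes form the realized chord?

A third above B in this key is D#.
A fifth above B in this key is F#.
A sixth above B in this key is G#.
Together with the bass B, this spells G# minor seventh in first inversion.

B, D#, F#, G#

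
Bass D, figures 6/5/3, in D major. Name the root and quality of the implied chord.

The figures 6/5/3 indicate a seventh chord in first inversion.
In first inversion the root lies a sixth above the bass: a sixth above D in D major is B.
The chord tones are D, F#, A, B, giving B minor seventh.

B minor seventh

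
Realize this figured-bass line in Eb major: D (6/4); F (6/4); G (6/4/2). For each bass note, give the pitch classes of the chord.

D (6/4): D, G, Bb.
F (6/4): F, Bb, D.
G (6/4/2): G, Ab, C, Eb.

D, G, Bb | F, Bb, D | G, Ab, C, Eb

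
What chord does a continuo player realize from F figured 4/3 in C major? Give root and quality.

B half-diminished seventh

The figures 4/3 indicate a seventh chord in second inversion.
In second inversion the root lies a fourth above the bass: a fourth above F in C major is B.
The chord tones are F, A, B, D, giving B half-diminished seventh.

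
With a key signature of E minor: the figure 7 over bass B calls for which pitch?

A

Counting 6 letter steps above B lands on A; in E minor, that letter is A.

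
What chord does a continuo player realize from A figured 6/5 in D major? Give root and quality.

F# minor seventh

The figures 6/5 indicate a seventh chord in first inversion.
In first inversion the root lies a sixth above the bass: a sixth above A in D major is F#.
The chord tones are A, C#, E, F#, giving F# minor seventh.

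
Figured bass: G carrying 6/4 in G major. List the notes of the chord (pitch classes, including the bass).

G, C, E

A fourth above G in this key is C.
A sixth above G in this key is E.
Together with the bass G, this spells C major in second inversion.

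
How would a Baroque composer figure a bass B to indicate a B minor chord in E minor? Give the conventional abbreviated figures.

no figures

B is the root of B minor, so the chord is in root position.
A triad in root position is figured 5/3, conventionally abbreviated (no figures — root-position triad).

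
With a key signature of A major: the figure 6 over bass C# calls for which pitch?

Counting 5 letter steps above C# lands on A; in A major, that letter is A.

A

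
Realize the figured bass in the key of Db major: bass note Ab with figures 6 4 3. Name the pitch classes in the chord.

Ab, C, Db, F

A third above Ab in this key is C.
A fourth above Ab in this key is Db.
A sixth above Ab in this key is F.
Together with the bass Ab, this spells Db major seventh in second inversion.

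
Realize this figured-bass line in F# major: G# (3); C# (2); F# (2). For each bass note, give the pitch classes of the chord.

G# (5/3): G#, B, D#.
C# (6/4/2): C#, D#, F#, A#.
F# (6/4/2): F#, G#, B, D#.

G#, B, D# | C#, D#, F#, A# | F#, G#, B, D#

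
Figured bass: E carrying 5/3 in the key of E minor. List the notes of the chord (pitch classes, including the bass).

E, G, B

A third above E in this key is G.
A fifth above E in this key is B.
Together with the bass E, this spells E minor in root position.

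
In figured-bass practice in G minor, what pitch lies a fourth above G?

C

Counting 3 letter steps above G lands on C; in G minor, that letter is C.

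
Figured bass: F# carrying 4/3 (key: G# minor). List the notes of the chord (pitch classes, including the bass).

The written figures 4/3 are shorthand for 6/4/3: the 6 is implied.
A third above F# in this key is A#.
A fourth above F# in this key is B.
A sixth above F# in this key is D#.
Together with the bass F#, this spells B major seventh in second inversion.

F#, A#, B, D#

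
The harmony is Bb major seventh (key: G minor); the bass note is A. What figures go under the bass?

4/2

A is the seventh of Bb major seventh, so the chord is in third inversion.
A seventh chord in third inversion is figured 6/4/2, conventionally abbreviated 4/2.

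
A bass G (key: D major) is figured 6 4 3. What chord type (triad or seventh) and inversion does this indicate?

Intervals of 6/4/3 above the bass form a seventh chord; the bass is the fifth, so this is second inversion.

seventh chord, second inversion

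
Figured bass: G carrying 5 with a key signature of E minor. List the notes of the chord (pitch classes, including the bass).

The written figures 5 are shorthand for 5/3: the 3 is implied.
A third above G in this key is B.
A fifth above G in this key is D.
Together with the bass G, this spells G major in root position.

G, B, D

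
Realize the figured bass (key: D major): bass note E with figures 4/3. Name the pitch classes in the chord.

E, G, A, C#

The written figures 4/3 are shorthand for 6/4/3: the 6 is implied.
A third above E in this key is G.
A fourth above E in this key is A.
A sixth above E in this key is C#.
Together with the bass E, this spells A dominant seventh in second inversion.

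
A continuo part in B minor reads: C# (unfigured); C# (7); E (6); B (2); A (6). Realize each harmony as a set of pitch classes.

C#, E, G | C#, E, G, B | E, G, C# | B, C#, E, G | A, C#, F#

C# (5/3): C#, E, G.
C# (7/5/3): C#, E, G, B.
E (6/3): E, G, C#.
B (6/4/2): B, C#, E, G.
A (6/3): A, C#, F#.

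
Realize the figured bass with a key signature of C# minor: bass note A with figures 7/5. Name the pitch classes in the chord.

The written figures 7/5 are shorthand for 7/5/3: the 3 is implied.
A third above A in this key is C#.
A fifth above A in this key is E.
A seventh above A in this key is G#.
Together with the bass A, this spells A major seventh in root position.

A, C#, E, G#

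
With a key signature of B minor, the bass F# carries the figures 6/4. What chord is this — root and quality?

B minor

The figures 6/4 indicate a triad in second inversion.
In second inversion the root lies a fourth above the bass: a fourth above F# in B minor is B.
The chord tones are F#, B, D, giving B minor.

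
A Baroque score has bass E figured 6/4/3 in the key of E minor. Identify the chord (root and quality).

A minor seventh

The figures 6/4/3 indicate a seventh chord in second inversion.
In second inversion the root lies a fourth above the bass: a fourth above E in E minor is A.
The chord tones are E, G, A, C, giving A minor seventh.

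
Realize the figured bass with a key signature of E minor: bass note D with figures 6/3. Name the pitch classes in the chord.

A third above D in this key is F#.
A sixth above D in this key is B.
Together with the bass D, this spells B minor in first inversion.

D, F#, B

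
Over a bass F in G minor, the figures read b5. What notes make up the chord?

The written figures b5 are shorthand for 5/3: the 3 is implied.
A third above F in this key is A.
A fifth above F in this key is C, lowered to Cb by the flat.

F, A, Cb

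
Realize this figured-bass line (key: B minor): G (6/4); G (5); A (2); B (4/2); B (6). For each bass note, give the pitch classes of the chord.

G, C#, E | G, B, D | A, B, D, F# | B, C#, E, G | B, D, G

G (6/4): G, C#, E.
G (5/3): G, B, D.
A (6/4/2): A, B, D, F#.
B (6/4/2): B, C#, E, G.
B (6/3): B, D, G.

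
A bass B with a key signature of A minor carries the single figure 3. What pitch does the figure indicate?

D

Counting 2 letter steps above B lands on D; in A minor, that letter is D.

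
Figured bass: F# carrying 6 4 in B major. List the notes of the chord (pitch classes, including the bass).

A fourth above F# in this key is B.
A sixth above F# in this key is D#.
Together with the bass F#, this spells B major in second inversion.

F#, B, D#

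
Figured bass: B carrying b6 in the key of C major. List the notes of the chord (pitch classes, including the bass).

The written figures b6 are shorthand for 6/3: the 3 is implied.
A third above B in this key is D.
A sixth above B in this key is G, lowered to Gb by the flat.

B, D, Gb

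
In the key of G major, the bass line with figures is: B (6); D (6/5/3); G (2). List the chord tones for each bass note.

B (6/3): B, D, G.
D (6/5/3): D, F#, A, B.
G (6/4/2): G, A, C, E.

B, D, G | D, F#, A, B | G, A, C, E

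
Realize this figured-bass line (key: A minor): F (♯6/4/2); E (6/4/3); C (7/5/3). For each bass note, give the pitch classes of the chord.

F (#6/4/2): F, G, B, D#.
E (6/4/3): E, G, A, C.
C (7/5/3): C, E, G, B.

F, G, B, D# | E, G, A, C | C, E, G, B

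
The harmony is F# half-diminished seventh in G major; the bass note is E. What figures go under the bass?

E is the seventh of F# half-diminished seventh, so the chord is in third inversion.
A seventh chord in third inversion is figured 6/4/2, conventionally abbreviated 4/2.

4/2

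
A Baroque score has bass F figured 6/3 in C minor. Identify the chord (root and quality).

The figures 6/3 indicate a triad in first inversion.
In first inversion the root lies a sixth above the bass: a sixth above F in C minor is D.
The chord tones are F, Ab, D, giving D diminished.

D diminished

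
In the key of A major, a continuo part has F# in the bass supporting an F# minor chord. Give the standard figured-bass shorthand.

F# is the root of F# minor, so the chord is in root position.
A triad in root position is figured 5/3, conventionally abbreviated (no figures — root-position triad).

no figures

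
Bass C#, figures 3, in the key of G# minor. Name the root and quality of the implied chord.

C# minor

The figures 3 indicate a triad in root position.
In root position the bass is the root, so the root is C#.
The chord tones are C#, E, G#, giving C# minor.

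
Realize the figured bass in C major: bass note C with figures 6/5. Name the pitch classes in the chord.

C, E, G, A

The written figures 6/5 are shorthand for 6/5/3: the 3 is implied.
A third above C in this key is E.
A fifth above C in this key is G.
A sixth above C in this key is A.
Together with the bass C, this spells A minor seventh in first inversion.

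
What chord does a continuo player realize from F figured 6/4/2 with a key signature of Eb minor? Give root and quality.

Gb major seventh

The figures 6/4/2 indicate a seventh chord in third inversion.
In third inversion the root lies a second above the bass: a second above F in Eb minor is Gb.
The chord tones are F, Gb, Bb, Db, giving Gb major seventh.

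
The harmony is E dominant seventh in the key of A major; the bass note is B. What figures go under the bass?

4/3

B is the fifth of E dominant seventh, so the chord is in second inversion.
A seventh chord in second inversion is figured 6/4/3, conventionally abbreviated 4/3.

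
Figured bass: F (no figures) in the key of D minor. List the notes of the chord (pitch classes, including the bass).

An unfigured bass implies 5/3.
A third above F in this key is A.
A fifth above F in this key is C.
Together with the bass F, this spells F major in root position.

F, A, C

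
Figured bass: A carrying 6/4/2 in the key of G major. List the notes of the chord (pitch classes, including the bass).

A second above A in this key is B.
A fourth above A in this key is D.
A sixth above A in this key is F#.
Together with the bass A, this spells B minor seventh in third inversion.

A, B, D, F#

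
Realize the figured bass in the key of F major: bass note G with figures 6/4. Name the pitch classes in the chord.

A fourth above G in this key is C.
A sixth above G in this key is E.
Together with the bass G, this spells C major in second inversion.

G, C, E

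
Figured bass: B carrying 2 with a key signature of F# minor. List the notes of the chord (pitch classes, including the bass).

The written figures 2 are shorthand for 6/4/2: the 6/4 are implied.
A second above B in this key is C#.
A fourth above B in this key is E.
A sixth above B in this key is G#.
Together with the bass B, this spells C# minor seventh in third inversion.

B, C#, E, G#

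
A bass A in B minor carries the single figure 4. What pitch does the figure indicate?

D

Counting 3 letter steps above A lands on D; in B minor, that letter is D.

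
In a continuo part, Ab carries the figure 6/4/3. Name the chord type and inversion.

Intervals of 6/4/3 above the bass form a seventh chord; the bass is the fifth, so this is second inversion.

seventh chord, second inversion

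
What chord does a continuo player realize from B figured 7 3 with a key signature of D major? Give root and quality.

The figures 7 3 indicate a seventh chord in root position.
In root position the bass is the root, so the root is B.
The chord tones are B, D, F#, A, giving B minor seventh.

B minor seventh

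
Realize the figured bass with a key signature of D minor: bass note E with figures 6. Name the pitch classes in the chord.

The written figures 6 are shorthand for 6/3: the 3 is implied.
A third above E in this key is G.
A sixth above E in this key is C.
Together with the bass E, this spells C major in first inversion.

E, G, C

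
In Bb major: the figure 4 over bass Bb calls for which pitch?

Eb

Counting 3 letter steps above Bb lands on E; in Bb major, that letter is Eb.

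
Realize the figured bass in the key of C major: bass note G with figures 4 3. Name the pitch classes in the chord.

The written figures 4 3 are shorthand for 6/4/3: the 6 is implied.
A third above G in this key is B.
A fourth above G in this key is C.
A sixth above G in this key is E.
Together with the bass G, this spells C major seventh in second inversion.

G, B, C, E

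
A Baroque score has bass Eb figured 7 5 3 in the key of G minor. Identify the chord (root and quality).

Eb major seventh

The figures 7 5 3 indicate a seventh chord in root position.
In root position the bass is the root, so the root is Eb.
The chord tones are Eb, G, Bb, D, giving Eb major seventh.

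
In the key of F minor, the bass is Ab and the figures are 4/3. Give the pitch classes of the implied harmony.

The written figures 4/3 are shorthand for 6/4/3: the 6 is implied.
A third above Ab in this key is C.
A fourth above Ab in this key is Db.
A sixth above Ab in this key is F.
Together with the bass Ab, this spells Db major seventh in second inversion.

Ab, C, Db, F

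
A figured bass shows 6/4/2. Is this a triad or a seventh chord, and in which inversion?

Intervals of 6/4/2 above the bass form a seventh chord; the bass is the seventh, so this is third inversion.

seventh chord, third inversion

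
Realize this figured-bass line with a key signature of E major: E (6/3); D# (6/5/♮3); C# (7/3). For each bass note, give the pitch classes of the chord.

E (6/3): E, G#, C#.
D# (6/5/♮3): D#, F, A, B.
C# (7/5/3): C#, E, G#, B.

E, G#, C# | D#, F, A, B | C#, E, G#, B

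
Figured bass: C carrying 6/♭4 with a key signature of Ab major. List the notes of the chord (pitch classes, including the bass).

C, Fb, Ab

A fourth above C in this key is F, lowered to Fb by the flat.
A sixth above C in this key is Ab.
Together with the bass C, this spells Fb augmented in second inversion.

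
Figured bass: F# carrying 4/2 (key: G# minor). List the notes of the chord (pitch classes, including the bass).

The written figures 4/2 are shorthand for 6/4/2: the 6 is implied.
A second above F# in this key is G#.
A fourth above F# in this key is B.
A sixth above F# in this key is D#.
Together with the bass F#, this spells G# minor seventh in third inversion.

F#, G#, B, D#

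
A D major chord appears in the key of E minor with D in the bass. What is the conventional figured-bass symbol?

D is the root of D major, so the chord is in root position.
A triad in root position is figured 5/3, conventionally abbreviated (no figures — root-position triad).

no figures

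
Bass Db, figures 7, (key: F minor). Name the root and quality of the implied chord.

Db major seventh

The figures 7 indicate a seventh chord in root position.
In root position the bass is the root, so the root is Db.
The chord tones are Db, F, Ab, C, giving Db major seventh.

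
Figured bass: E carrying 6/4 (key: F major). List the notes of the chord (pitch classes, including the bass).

E, A, C

A fourth above E in this key is A.
A sixth above E in this key is C.
Together with the bass E, this spells A minor in second inversion.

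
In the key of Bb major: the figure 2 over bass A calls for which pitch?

Counting 1 letter step above A lands on B; in Bb major, that letter is Bb.

Bb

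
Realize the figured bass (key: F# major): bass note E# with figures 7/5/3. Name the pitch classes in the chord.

A third above E# in this key is G#.
A fifth above E# in this key is B.
A seventh above E# in this key is D#.
Together with the bass E#, this spells E# half-diminished seventh in root position.

E#, G#, B, D#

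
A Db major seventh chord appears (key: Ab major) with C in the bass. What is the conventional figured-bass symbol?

C is the seventh of Db major seventh, so the chord is in third inversion.
A seventh chord in third inversion is figured 6/4/2, conventionally abbreviated 4/2.

4/2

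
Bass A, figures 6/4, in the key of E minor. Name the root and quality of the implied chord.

D major

The figures 6/4 indicate a triad in second inversion.
In second inversion the root lies a fourth above the bass: a fourth above A in E minor is D.
The chord tones are A, D, F#, giving D major.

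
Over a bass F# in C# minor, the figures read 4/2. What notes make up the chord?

F#, G#, B, D#

The written figures 4/2 are shorthand for 6/4/2: the 6 is implied.
A second above F# in this key is G#.
A fourth above F# in this key is B.
A sixth above F# in this key is D#.
Together with the bass F#, this spells G# minor seventh in third inversion.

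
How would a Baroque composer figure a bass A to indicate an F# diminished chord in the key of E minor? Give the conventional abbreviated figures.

6

A is the third of F# diminished, so the chord is in first inversion.
A triad in first inversion is figured 6/3, conventionally abbreviated 6.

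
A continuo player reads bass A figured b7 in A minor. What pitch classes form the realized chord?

The written figures b7 are shorthand for 7/5/3: the 5/3 are implied.
A third above A in this key is C.
A fifth above A in this key is E.
A seventh above A in this key is G, lowered to Gb by the flat.

A, C, E, Gb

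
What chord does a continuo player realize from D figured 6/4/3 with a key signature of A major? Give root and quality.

G# half-diminished seventh

The figures 6/4/3 indicate a seventh chord in second inversion.
In second inversion the root lies a fourth above the bass: a fourth above D in A major is G#.
The chord tones are D, F#, G#, B, giving G# half-diminished seventh.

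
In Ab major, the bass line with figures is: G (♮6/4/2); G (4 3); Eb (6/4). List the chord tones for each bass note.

G (♮6/4/2): G, Ab, C, E.
G (6/4/3): G, Bb, C, Eb.
Eb (6/4): Eb, Ab, C.

G, Ab, C, E | G, Bb, C, Eb | Eb, Ab, C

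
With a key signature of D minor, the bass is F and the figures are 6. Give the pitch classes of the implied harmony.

The written figures 6 are shorthand for 6/3: the 3 is implied.
A third above F in this key is A.
A sixth above F in this key is D.
Together with the bass F, this spells D minor in first inversion.

F, A, D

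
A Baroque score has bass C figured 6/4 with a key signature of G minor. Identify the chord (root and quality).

The figures 6/4 indicate a triad in second inversion.
In second inversion the root lies a fourth above the bass: a fourth above C in G minor is F.
The chord tones are C, F, A, giving F major.

F major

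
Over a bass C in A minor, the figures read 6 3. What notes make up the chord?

C, E, A

A third above C in this key is E.
A sixth above C in this key is A.
Together with the bass C, this spells A minor in first inversion.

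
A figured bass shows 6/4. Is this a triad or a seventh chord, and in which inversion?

triad, second inversion

Intervals of 6/4 above the bass form a triad; the bass is the fifth, so this is second inversion.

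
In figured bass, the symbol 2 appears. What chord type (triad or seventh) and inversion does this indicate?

seventh chord, third inversion

2 is shorthand for 6/4/2.
Intervals of 6/4/2 above the bass form a seventh chord; the bass is the seventh, so this is third inversion.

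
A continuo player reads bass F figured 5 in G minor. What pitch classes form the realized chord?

F, A, C

The written figures 5 are shorthand for 5/3: the 3 is implied.
A third above F in this key is A.
A fifth above F in this key is C.
Together with the bass F, this spells F major in root position.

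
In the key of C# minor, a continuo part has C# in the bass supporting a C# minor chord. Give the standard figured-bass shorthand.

C# is the root of C# minor, so the chord is in root position.
A triad in root position is figured 5/3, conventionally abbreviated (no figures — root-position triad).

no figures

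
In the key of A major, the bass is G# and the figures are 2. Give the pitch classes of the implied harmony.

G#, A, C#, E

The written figures 2 are shorthand for 6/4/2: the 6/4 are implied.
A second above G# in this key is A.
A fourth above G# in this key is C#.
A sixth above G# in this key is E.
Together with the bass G#, this spells A major seventh in third inversion.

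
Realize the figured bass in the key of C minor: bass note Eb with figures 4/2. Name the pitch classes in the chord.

The written figures 4/2 are shorthand for 6/4/2: the 6 is implied.
A second above Eb in this key is F.
A fourth above Eb in this key is Ab.
A sixth above Eb in this key is C.
Together with the bass Eb, this spells F minor seventh in third inversion.

Eb, F, Ab, C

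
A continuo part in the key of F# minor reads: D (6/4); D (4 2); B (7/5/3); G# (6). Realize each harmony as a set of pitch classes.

D, G#, B | D, E, G#, B | B, D, F#, A | G#, B, E

D (6/4): D, G#, B.
D (6/4/2): D, E, G#, B.
B (7/5/3): B, D, F#, A.
G# (6/3): G#, B, E.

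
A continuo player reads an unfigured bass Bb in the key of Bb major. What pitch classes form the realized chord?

Bb, D, F

An unfigured bass implies 5/3.
A third above Bb in this key is D.
A fifth above Bb in this key is F.
Together with the bass Bb, this spells Bb major in root position.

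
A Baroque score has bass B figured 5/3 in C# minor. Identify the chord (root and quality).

B major

The figures 5/3 indicate a triad in root position.
In root position the bass is the root, so the root is B.
The chord tones are B, D#, F#, giving B major.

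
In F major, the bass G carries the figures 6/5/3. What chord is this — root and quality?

E half-diminished seventh

The figures 6/5/3 indicate a seventh chord in first inversion.
In first inversion the root lies a sixth above the bass: a sixth above G in F major is E.
The chord tones are G, Bb, D, E, giving E half-diminished seventh.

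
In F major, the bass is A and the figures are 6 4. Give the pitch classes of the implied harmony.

A fourth above A in this key is D.
A sixth above A in this key is F.
Together with the bass A, this spells D minor in second inversion.

A, D, F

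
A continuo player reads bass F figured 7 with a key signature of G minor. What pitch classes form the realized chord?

The written figures 7 are shorthand for 7/5/3: the 5/3 are implied.
A third above F in this key is A.
A fifth above F in this key is C.
A seventh above F in this key is Eb.
Together with the bass F, this spells F dominant seventh in root position.

F, A, C, Eb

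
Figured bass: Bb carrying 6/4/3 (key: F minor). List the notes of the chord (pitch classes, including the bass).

Bb, Db, Eb, G

A third above Bb in this key is Db.
A fourth above Bb in this key is Eb.
A sixth above Bb in this key is G.
Together with the bass Bb, this spells Eb dominant seventh in second inversion.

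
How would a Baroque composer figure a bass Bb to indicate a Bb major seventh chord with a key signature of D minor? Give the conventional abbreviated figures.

Bb is the root of Bb major seventh, so the chord is in root position.
A seventh chord in root position is figured 7/5/3, conventionally abbreviated 7.

7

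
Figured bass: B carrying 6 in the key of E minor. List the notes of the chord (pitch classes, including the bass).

B, D, G

The written figures 6 are shorthand for 6/3: the 3 is implied.
A third above B in this key is D.
A sixth above B in this key is G.
Together with the bass B, this spells G major in first inversion.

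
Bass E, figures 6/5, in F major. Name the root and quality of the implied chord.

C dominant seventh

The figures 6/5 indicate a seventh chord in first inversion.
In first inversion the root lies a sixth above the bass: a sixth above E in F major is C.
The chord tones are E, G, Bb, C, giving C dominant seventh.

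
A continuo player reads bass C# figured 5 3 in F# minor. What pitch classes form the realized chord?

C#, E, G#

A third above C# in this key is E.
A fifth above C# in this key is G#.
Together with the bass C#, this spells C# minor in root position.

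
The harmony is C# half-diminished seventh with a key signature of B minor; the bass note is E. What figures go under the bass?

6/5

E is the third of C# half-diminished seventh, so the chord is in first inversion.
A seventh chord in first inversion is figured 6/5/3, conventionally abbreviated 6/5.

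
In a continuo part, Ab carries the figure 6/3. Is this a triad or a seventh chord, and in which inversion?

Intervals of 6/3 above the bass form a triad; the bass is the third, so this is first inversion.

triad, first inversion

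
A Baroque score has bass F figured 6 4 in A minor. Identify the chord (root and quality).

The figures 6 4 indicate a triad in second inversion.
In second inversion the root lies a fourth above the bass: a fourth above F in A minor is B.
The chord tones are F, B, D, giving B diminished.

B diminished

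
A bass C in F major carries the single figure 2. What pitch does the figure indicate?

Counting 1 letter step above C lands on D; in F major, that letter is D.

D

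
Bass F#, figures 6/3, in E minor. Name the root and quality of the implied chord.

D major

The figures 6/3 indicate a triad in first inversion.
In first inversion the root lies a sixth above the bass: a sixth above F# in E minor is D.
The chord tones are F#, A, D, giving D major.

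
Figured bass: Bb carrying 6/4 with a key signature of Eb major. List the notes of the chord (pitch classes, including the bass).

A fourth above Bb in this key is Eb.
A sixth above Bb in this key is G.
Together with the bass Bb, this spells Eb major in second inversion.

Bb, Eb, G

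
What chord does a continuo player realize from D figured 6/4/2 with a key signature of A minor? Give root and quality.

E minor seventh

The figures 6/4/2 indicate a seventh chord in third inversion.
In third inversion the root lies a second above the bass: a second above D in A minor is E.
The chord tones are D, E, G, B, giving E minor seventh.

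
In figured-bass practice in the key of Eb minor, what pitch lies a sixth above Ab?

F

Counting 5 letter steps above Ab lands on F; in Eb minor, that letter is F.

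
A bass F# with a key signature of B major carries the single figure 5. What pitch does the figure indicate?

C#

Counting 4 letter steps above F# lands on C; in B major, that letter is C#.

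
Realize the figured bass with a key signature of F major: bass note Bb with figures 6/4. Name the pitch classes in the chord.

Bb, E, G

A fourth above Bb in this key is E.
A sixth above Bb in this key is G.
Together with the bass Bb, this spells E diminished in second inversion.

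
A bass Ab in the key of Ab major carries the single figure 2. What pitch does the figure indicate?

Bb

Counting 1 letter step above Ab lands on B; in Ab major, that letter is Bb.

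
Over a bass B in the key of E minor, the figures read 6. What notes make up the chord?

The written figures 6 are shorthand for 6/3: the 3 is implied.
A third above B in this key is D.
A sixth above B in this key is G.
Together with the bass B, this spells G major in first inversion.

B, D, G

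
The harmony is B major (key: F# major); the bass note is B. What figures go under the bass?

no figures

B is the root of B major, so the chord is in root position.
A triad in root position is figured 5/3, conventionally abbreviated (no figures — root-position triad).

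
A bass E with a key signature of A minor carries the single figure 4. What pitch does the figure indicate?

A

Counting 3 letter steps above E lands on A; in A minor, that letter is A.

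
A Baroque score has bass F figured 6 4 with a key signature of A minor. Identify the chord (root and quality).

The figures 6 4 indicate a triad in second inversion.
In second inversion the root lies a fourth above the bass: a fourth above F in A minor is B.
The chord tones are F, B, D, giving B diminished.

B diminished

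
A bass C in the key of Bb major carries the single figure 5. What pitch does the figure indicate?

G

Counting 4 letter steps above C lands on G; in Bb major, that letter is G.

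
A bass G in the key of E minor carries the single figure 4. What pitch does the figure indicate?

Counting 3 letter steps above G lands on C; in E minor, that letter is C.

C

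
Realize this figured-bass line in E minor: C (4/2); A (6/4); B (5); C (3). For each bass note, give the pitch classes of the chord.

C, D, F#, A | A, D, F# | B, D, F# | C, E, G

C (6/4/2): C, D, F#, A.
A (6/4): A, D, F#.
B (5/3): B, D, F#.
C (5/3): C, E, G.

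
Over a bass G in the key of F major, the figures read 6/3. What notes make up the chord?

G, Bb, E

A third above G in this key is Bb.
A sixth above G in this key is E.
Together with the bass G, this spells E diminished in first inversion.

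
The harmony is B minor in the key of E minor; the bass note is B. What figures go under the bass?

no figures

B is the root of B minor, so the chord is in root position.
A triad in root position is figured 5/3, conventionally abbreviated (no figures — root-position triad).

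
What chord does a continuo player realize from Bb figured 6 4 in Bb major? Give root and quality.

Eb major

The figures 6 4 indicate a triad in second inversion.
In second inversion the root lies a fourth above the bass: a fourth above Bb in Bb major is Eb.
The chord tones are Bb, Eb, G, giving Eb major.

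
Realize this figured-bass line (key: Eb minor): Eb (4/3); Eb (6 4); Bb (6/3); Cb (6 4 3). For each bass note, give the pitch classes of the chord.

Eb (6/4/3): Eb, Gb, Ab, Cb.
Eb (6/4): Eb, Ab, Cb.
Bb (6/3): Bb, Db, Gb.
Cb (6/4/3): Cb, Eb, F, Ab.

Eb, Gb, Ab, Cb | Eb, Ab, Cb | Bb, Db, Gb | Cb, Eb, F, Ab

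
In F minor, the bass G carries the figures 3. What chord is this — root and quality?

The figures 3 indicate a triad in root position.
In root position the bass is the root, so the root is G.
The chord tones are G, Bb, Db, giving G diminished.

G diminished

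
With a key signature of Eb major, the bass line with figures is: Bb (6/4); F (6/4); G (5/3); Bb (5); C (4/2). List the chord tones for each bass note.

Bb (6/4): Bb, Eb, G.
F (6/4): F, Bb, D.
G (5/3): G, Bb, D.
Bb (5/3): Bb, D, F.
C (6/4/2): C, D, F, Ab.

Bb, Eb, G | F, Bb, D | G, Bb, D | Bb, D, F | C, D, F, Ab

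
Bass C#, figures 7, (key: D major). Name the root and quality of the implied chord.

C# half-diminished seventh

The figures 7 indicate a seventh chord in root position.
In root position the bass is the root, so the root is C#.
The chord tones are C#, E, G, B, giving C# half-diminished seventh.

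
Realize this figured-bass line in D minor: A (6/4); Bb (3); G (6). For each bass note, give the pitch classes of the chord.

A (6/4): A, D, F.
Bb (5/3): Bb, D, F.
G (6/3): G, Bb, E.

A, D, F | Bb, D, F | G, Bb, E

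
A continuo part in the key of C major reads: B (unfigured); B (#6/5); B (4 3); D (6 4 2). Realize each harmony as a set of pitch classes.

B (5/3): B, D, F.
B (#6/5/3): B, D, F, G#.
B (6/4/3): B, D, E, G.
D (6/4/2): D, E, G, B.

B, D, F | B, D, F, G# | B, D, E, G | D, E, G, B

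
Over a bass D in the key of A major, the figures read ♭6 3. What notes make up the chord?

A third above D in this key is F#.
A sixth above D in this key is B, lowered to Bb by the flat.
Together with the bass D, this spells Bb augmented in first inversion.

D, F#, Bb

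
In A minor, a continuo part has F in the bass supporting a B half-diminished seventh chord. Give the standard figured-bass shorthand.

F is the fifth of B half-diminished seventh, so the chord is in second inversion.
A seventh chord in second inversion is figured 6/4/3, conventionally abbreviated 4/3.

4/3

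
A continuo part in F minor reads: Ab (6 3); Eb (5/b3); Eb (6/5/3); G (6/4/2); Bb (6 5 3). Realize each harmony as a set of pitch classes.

Ab, C, F | Eb, Gb, Bb | Eb, G, Bb, C | G, Ab, C, Eb | Bb, Db, F, G

Ab (6/3): Ab, C, F.
Eb (5/b3): Eb, Gb, Bb.
Eb (6/5/3): Eb, G, Bb, C.
G (6/4/2): G, Ab, C, Eb.
Bb (6/5/3): Bb, Db, F, G.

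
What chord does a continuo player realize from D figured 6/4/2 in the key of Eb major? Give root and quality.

Eb major seventh

The figures 6/4/2 indicate a seventh chord in third inversion.
In third inversion the root lies a second above the bass: a second above D in Eb major is Eb.
The chord tones are D, Eb, G, Bb, giving Eb major seventh.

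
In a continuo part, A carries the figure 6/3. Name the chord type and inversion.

Intervals of 6/3 above the bass form a triad; the bass is the third, so this is first inversion.

triad, first inversion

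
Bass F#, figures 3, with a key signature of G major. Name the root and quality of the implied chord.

F# diminished

The figures 3 indicate a triad in root position.
In root position the bass is the root, so the root is F#.
The chord tones are F#, A, C, giving F# diminished.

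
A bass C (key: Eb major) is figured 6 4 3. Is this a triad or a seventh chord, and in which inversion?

seventh chord, second inversion

Intervals of 6/4/3 above the bass form a seventh chord; the bass is the fifth, so this is second inversion.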